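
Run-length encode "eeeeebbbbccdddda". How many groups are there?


Input: eeeeebbbbccdddda
Scanning for consecutive runs:
  Group 1: 'e' x 5 (positions 0-4)
  Group 2: 'b' x 4 (positions 5-8)
  Group 3: 'c' x 2 (positions 9-10)
  Group 4: 'd' x 4 (positions 11-14)
  Group 5: 'a' x 1 (positions 15-15)
Total groups: 5

5


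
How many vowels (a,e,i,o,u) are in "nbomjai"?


Input: nbomjai
Checking each character:
  'n' at position 0: consonant
  'b' at position 1: consonant
  'o' at position 2: vowel (running total: 1)
  'm' at position 3: consonant
  'j' at position 4: consonant
  'a' at position 5: vowel (running total: 2)
  'i' at position 6: vowel (running total: 3)
Total vowels: 3

3


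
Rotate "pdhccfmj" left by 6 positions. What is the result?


Input: "pdhccfmj", rotate left by 6
First 6 characters: "pdhccf"
Remaining characters: "mj"
Concatenate remaining + first: "mj" + "pdhccf" = "mjpdhccf"

mjpdhccf


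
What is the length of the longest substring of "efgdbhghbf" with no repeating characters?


Input: "efgdbhghbf"
Sliding window (track last position of each char):
  Position 0 ('e'): window [0,0] length 1 -- new best
  Position 1 ('f'): window [0,1] length 2 -- new best
  Position 2 ('g'): window [0,2] length 3 -- new best
  Position 3 ('d'): window [0,3] length 4 -- new best
  Position 4 ('b'): window [0,4] length 5 -- new best
  Position 5 ('h'): window [0,5] length 6 -- new best
  Position 6 ('g'): repeat (last at 2), move window start to 3
  Position 6 ('g'): window [3,6] length 4
  Position 7 ('h'): repeat (last at 5), move window start to 6
  Position 7 ('h'): window [6,7] length 2
  Position 8 ('b'): window [6,8] length 3
  Position 9 ('f'): window [6,9] length 4
Longest substring with no repeats: "efgdbh" with length 6

6


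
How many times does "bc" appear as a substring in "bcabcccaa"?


Searching for "bc" in "bcabcccaa"
Scanning each position:
  Position 0: "bc" => MATCH
  Position 1: "ca" => no
  Position 2: "ab" => no
  Position 3: "bc" => MATCH
  Position 4: "cc" => no
  Position 5: "cc" => no
  Position 6: "ca" => no
  Position 7: "aa" => no
Total occurrences: 2

2


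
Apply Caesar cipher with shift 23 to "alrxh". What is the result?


Caesar cipher: shift "alrxh" by 23
  'a' (pos 0) + 23 = pos 23 = 'x'
  'l' (pos 11) + 23 = pos 8 = 'i'
  'r' (pos 17) + 23 = pos 14 = 'o'
  'x' (pos 23) + 23 = pos 20 = 'u'
  'h' (pos 7) + 23 = pos 4 = 'e'
Result: xioue

xioue


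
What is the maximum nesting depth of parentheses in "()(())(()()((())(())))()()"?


Input: "()(())(()()((())(())))()()"
Tracking depth:
  Position 0 '(': depth becomes 1
  Position 1 ')': depth becomes 0
  Position 2 '(': depth becomes 1
  Position 3 '(': depth becomes 2
  Position 4 ')': depth becomes 1
  Position 5 ')': depth becomes 0
  Position 6 '(': depth becomes 1
  Position 7 '(': depth becomes 2
  Position 8 ')': depth becomes 1
  Position 9 '(': depth becomes 2
  Position 10 ')': depth becomes 1
  Position 11 '(': depth becomes 2
  Position 12 '(': depth becomes 3
  Position 13 '(': depth becomes 4
  Position 14 ')': depth becomes 3
  Position 15 ')': depth becomes 2
  Position 16 '(': depth becomes 3
  Position 17 '(': depth becomes 4
  Position 18 ')': depth becomes 3
  Position 19 ')': depth becomes 2
  Position 20 ')': depth becomes 1
  Position 21 ')': depth becomes 0
  Position 22 '(': depth becomes 1
  Position 23 ')': depth becomes 0
  Position 24 '(': depth becomes 1
  Position 25 ')': depth becomes 0
Maximum depth reached: 4

4


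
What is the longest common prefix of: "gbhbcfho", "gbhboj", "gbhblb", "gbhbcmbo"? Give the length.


Words: gbhbcfho, gbhboj, gbhblb, gbhbcmbo
  Position 0: all 'g' => match
  Position 1: all 'b' => match
  Position 2: all 'h' => match
  Position 3: all 'b' => match
  Position 4: ('c', 'o', 'l', 'c') => mismatch, stop
LCP = "gbhb" (length 4)

4


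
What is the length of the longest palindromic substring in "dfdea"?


Input: "dfdea"
Checking substrings for palindromes:
  [0:3] "dfd" (len 3) => palindrome
Longest palindromic substring: "dfd" with length 3

3


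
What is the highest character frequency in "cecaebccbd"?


Input: cecaebccbd
Character counts:
  'a': 1
  'b': 2
  'c': 4
  'd': 1
  'e': 2
Maximum frequency: 4

4


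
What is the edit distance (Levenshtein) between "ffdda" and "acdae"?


Computing edit distance: "ffdda" -> "acdae"
DP table:
           a    c    d    a    e
      0    1    2    3    4    5
  f   1    1    2    3    4    5
  f   2    2    2    3    4    5
  d   3    3    3    2    3    4
  d   4    4    4    3    3    4
  a   5    4    5    4    3    4
Edit distance = dp[5][5] = 4

4


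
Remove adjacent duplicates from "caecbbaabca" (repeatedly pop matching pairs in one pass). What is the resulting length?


Input: caecbbaabca
Stack-based adjacent duplicate removal:
  Read 'c': push. Stack: c
  Read 'a': push. Stack: ca
  Read 'e': push. Stack: cae
  Read 'c': push. Stack: caec
  Read 'b': push. Stack: caecb
  Read 'b': matches stack top 'b' => pop. Stack: caec
  Read 'a': push. Stack: caeca
  Read 'a': matches stack top 'a' => pop. Stack: caec
  Read 'b': push. Stack: caecb
  Read 'c': push. Stack: caecbc
  Read 'a': push. Stack: caecbca
Final stack: "caecbca" (length 7)

7


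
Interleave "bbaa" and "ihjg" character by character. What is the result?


Interleaving "bbaa" and "ihjg":
  Position 0: 'b' from first, 'i' from second => "bi"
  Position 1: 'b' from first, 'h' from second => "bh"
  Position 2: 'a' from first, 'j' from second => "aj"
  Position 3: 'a' from first, 'g' from second => "ag"
Result: bibhajag

bibhajag


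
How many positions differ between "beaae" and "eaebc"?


Comparing "beaae" and "eaebc" position by position:
  Position 0: 'b' vs 'e' => DIFFER
  Position 1: 'e' vs 'a' => DIFFER
  Position 2: 'a' vs 'e' => DIFFER
  Position 3: 'a' vs 'b' => DIFFER
  Position 4: 'e' vs 'c' => DIFFER
Positions that differ: 5

5


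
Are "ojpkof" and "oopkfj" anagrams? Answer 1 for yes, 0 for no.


Strings: "ojpkof", "oopkfj"
Sorted first:  fjkoop
Sorted second: fjkoop
Sorted forms match => anagrams

1


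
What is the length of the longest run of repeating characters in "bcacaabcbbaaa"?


Input: "bcacaabcbbaaa"
Scanning for longest run:
  Position 1 ('c'): new char, reset run to 1
  Position 2 ('a'): new char, reset run to 1
  Position 3 ('c'): new char, reset run to 1
  Position 4 ('a'): new char, reset run to 1
  Position 5 ('a'): continues run of 'a', length=2
  Position 6 ('b'): new char, reset run to 1
  Position 7 ('c'): new char, reset run to 1
  Position 8 ('b'): new char, reset run to 1
  Position 9 ('b'): continues run of 'b', length=2
  Position 10 ('a'): new char, reset run to 1
  Position 11 ('a'): continues run of 'a', length=2
  Position 12 ('a'): continues run of 'a', length=3
Longest run: 'a' with length 3

3


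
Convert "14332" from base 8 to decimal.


Input: "14332" in base 8
Positional expansion:
  Digit '1' (value 1) x 8^4 = 4096
  Digit '4' (value 4) x 8^3 = 2048
  Digit '3' (value 3) x 8^2 = 192
  Digit '3' (value 3) x 8^1 = 24
  Digit '2' (value 2) x 8^0 = 2
Sum = 6362

6362


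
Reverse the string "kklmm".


Input: kklmm
Reading characters right to left:
  Position 4: 'm'
  Position 3: 'm'
  Position 2: 'l'
  Position 1: 'k'
  Position 0: 'k'
Reversed: mmlkk

mmlkk


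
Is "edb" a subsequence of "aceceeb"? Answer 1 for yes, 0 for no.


Check if "edb" is a subsequence of "aceceeb"
Greedy scan:
  Position 0 ('a'): no match needed
  Position 1 ('c'): no match needed
  Position 2 ('e'): matches sub[0] = 'e'
  Position 3 ('c'): no match needed
  Position 4 ('e'): no match needed
  Position 5 ('e'): no match needed
  Position 6 ('b'): no match needed
Only matched 1/3 characters => not a subsequence

0


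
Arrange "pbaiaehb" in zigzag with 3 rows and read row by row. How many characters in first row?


Zigzag "pbaiaehb" into 3 rows:
Placing characters:
  'p' => row 0
  'b' => row 1
  'a' => row 2
  'i' => row 1
  'a' => row 0
  'e' => row 1
  'h' => row 2
  'b' => row 1
Rows:
  Row 0: "pa"
  Row 1: "bieb"
  Row 2: "ah"
First row length: 2

2


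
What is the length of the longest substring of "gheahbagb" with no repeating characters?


Input: "gheahbagb"
Sliding window (track last position of each char):
  Position 0 ('g'): window [0,0] length 1 -- new best
  Position 1 ('h'): window [0,1] length 2 -- new best
  Position 2 ('e'): window [0,2] length 3 -- new best
  Position 3 ('a'): window [0,3] length 4 -- new best
  Position 4 ('h'): repeat (last at 1), move window start to 2
  Position 4 ('h'): window [2,4] length 3
  Position 5 ('b'): window [2,5] length 4
  Position 6 ('a'): repeat (last at 3), move window start to 4
  Position 6 ('a'): window [4,6] length 3
  Position 7 ('g'): window [4,7] length 4
  Position 8 ('b'): repeat (last at 5), move window start to 6
  Position 8 ('b'): window [6,8] length 3
Longest substring with no repeats: "ghea" with length 4

4


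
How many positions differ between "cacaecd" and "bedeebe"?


Comparing "cacaecd" and "bedeebe" position by position:
  Position 0: 'c' vs 'b' => DIFFER
  Position 1: 'a' vs 'e' => DIFFER
  Position 2: 'c' vs 'd' => DIFFER
  Position 3: 'a' vs 'e' => DIFFER
  Position 4: 'e' vs 'e' => same
  Position 5: 'c' vs 'b' => DIFFER
  Position 6: 'd' vs 'e' => DIFFER
Positions that differ: 6

6


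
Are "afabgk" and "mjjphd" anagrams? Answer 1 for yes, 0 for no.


Strings: "afabgk", "mjjphd"
Sorted first:  aabfgk
Sorted second: dhjjmp
Differ at position 0: 'a' vs 'd' => not anagrams

0


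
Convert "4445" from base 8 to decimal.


Input: "4445" in base 8
Positional expansion:
  Digit '4' (value 4) x 8^3 = 2048
  Digit '4' (value 4) x 8^2 = 256
  Digit '4' (value 4) x 8^1 = 32
  Digit '5' (value 5) x 8^0 = 5
Sum = 2341

2341


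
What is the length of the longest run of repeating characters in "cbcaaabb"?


Input: "cbcaaabb"
Scanning for longest run:
  Position 1 ('b'): new char, reset run to 1
  Position 2 ('c'): new char, reset run to 1
  Position 3 ('a'): new char, reset run to 1
  Position 4 ('a'): continues run of 'a', length=2
  Position 5 ('a'): continues run of 'a', length=3
  Position 6 ('b'): new char, reset run to 1
  Position 7 ('b'): continues run of 'b', length=2
Longest run: 'a' with length 3

3


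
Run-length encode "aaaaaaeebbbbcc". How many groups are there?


Input: aaaaaaeebbbbcc
Scanning for consecutive runs:
  Group 1: 'a' x 6 (positions 0-5)
  Group 2: 'e' x 2 (positions 6-7)
  Group 3: 'b' x 4 (positions 8-11)
  Group 4: 'c' x 2 (positions 12-13)
Total groups: 4

4


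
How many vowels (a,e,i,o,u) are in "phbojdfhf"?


Input: phbojdfhf
Checking each character:
  'p' at position 0: consonant
  'h' at position 1: consonant
  'b' at position 2: consonant
  'o' at position 3: vowel (running total: 1)
  'j' at position 4: consonant
  'd' at position 5: consonant
  'f' at position 6: consonant
  'h' at position 7: consonant
  'f' at position 8: consonant
Total vowels: 1

1


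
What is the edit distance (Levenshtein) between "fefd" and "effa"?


Computing edit distance: "fefd" -> "effa"
DP table:
           e    f    f    a
      0    1    2    3    4
  f   1    1    1    2    3
  e   2    1    2    2    3
  f   3    2    1    2    3
  d   4    3    2    2    3
Edit distance = dp[4][4] = 3

3


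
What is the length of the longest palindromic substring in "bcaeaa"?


Input: "bcaeaa"
Checking substrings for palindromes:
  [2:5] "aea" (len 3) => palindrome
  [4:6] "aa" (len 2) => palindrome
Longest palindromic substring: "aea" with length 3

3


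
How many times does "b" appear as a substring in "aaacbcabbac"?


Searching for "b" in "aaacbcabbac"
Scanning each position:
  Position 0: "a" => no
  Position 1: "a" => no
  Position 2: "a" => no
  Position 3: "c" => no
  Position 4: "b" => MATCH
  Position 5: "c" => no
  Position 6: "a" => no
  Position 7: "b" => MATCH
  Position 8: "b" => MATCH
  Position 9: "a" => no
  Position 10: "c" => no
Total occurrences: 3

3


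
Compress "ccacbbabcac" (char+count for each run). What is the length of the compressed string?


Input: ccacbbabcac
Runs:
  'c' x 2 => "c2"
  'a' x 1 => "a1"
  'c' x 1 => "c1"
  'b' x 2 => "b2"
  'a' x 1 => "a1"
  'b' x 1 => "b1"
  'c' x 1 => "c1"
  'a' x 1 => "a1"
  'c' x 1 => "c1"
Compressed: "c2a1c1b2a1b1c1a1c1"
Compressed length: 18

18


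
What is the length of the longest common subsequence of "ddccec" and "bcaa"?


LCS of "ddccec" and "bcaa"
DP table:
           b    c    a    a
      0    0    0    0    0
  d   0    0    0    0    0
  d   0    0    0    0    0
  c   0    0    1    1    1
  c   0    0    1    1    1
  e   0    0    1    1    1
  c   0    0    1    1    1
LCS length = dp[6][4] = 1

1


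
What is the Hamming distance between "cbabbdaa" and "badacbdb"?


Comparing "cbabbdaa" and "badacbdb" position by position:
  Position 0: 'c' vs 'b' => differ
  Position 1: 'b' vs 'a' => differ
  Position 2: 'a' vs 'd' => differ
  Position 3: 'b' vs 'a' => differ
  Position 4: 'b' vs 'c' => differ
  Position 5: 'd' vs 'b' => differ
  Position 6: 'a' vs 'd' => differ
  Position 7: 'a' vs 'b' => differ
Total differences (Hamming distance): 8

8


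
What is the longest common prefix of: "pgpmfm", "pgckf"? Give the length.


Words: pgpmfm, pgckf
  Position 0: all 'p' => match
  Position 1: all 'g' => match
  Position 2: ('p', 'c') => mismatch, stop
LCP = "pg" (length 2)

2


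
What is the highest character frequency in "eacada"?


Input: eacada
Character counts:
  'a': 3
  'c': 1
  'd': 1
  'e': 1
Maximum frequency: 3

3


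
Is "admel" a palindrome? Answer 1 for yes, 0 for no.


Input: admel
Reversed: lemda
  Compare pos 0 ('a') with pos 4 ('l'): MISMATCH
  Compare pos 1 ('d') with pos 3 ('e'): MISMATCH
Result: not a palindrome

0


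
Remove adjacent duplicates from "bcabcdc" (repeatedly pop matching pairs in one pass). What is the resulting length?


Input: bcabcdc
Stack-based adjacent duplicate removal:
  Read 'b': push. Stack: b
  Read 'c': push. Stack: bc
  Read 'a': push. Stack: bca
  Read 'b': push. Stack: bcab
  Read 'c': push. Stack: bcabc
  Read 'd': push. Stack: bcabcd
  Read 'c': push. Stack: bcabcdc
Final stack: "bcabcdc" (length 7)

7


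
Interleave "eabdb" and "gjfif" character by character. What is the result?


Interleaving "eabdb" and "gjfif":
  Position 0: 'e' from first, 'g' from second => "eg"
  Position 1: 'a' from first, 'j' from second => "aj"
  Position 2: 'b' from first, 'f' from second => "bf"
  Position 3: 'd' from first, 'i' from second => "di"
  Position 4: 'b' from first, 'f' from second => "bf"
Result: egajbfdibf

egajbfdibf


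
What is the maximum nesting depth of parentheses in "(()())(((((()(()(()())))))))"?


Input: "(()())(((((()(()(()())))))))"
Tracking depth:
  Position 0 '(': depth becomes 1
  Position 1 '(': depth becomes 2
  Position 2 ')': depth becomes 1
  Position 3 '(': depth becomes 2
  Position 4 ')': depth becomes 1
  Position 5 ')': depth becomes 0
  Position 6 '(': depth becomes 1
  Position 7 '(': depth becomes 2
  Position 8 '(': depth becomes 3
  Position 9 '(': depth becomes 4
  Position 10 '(': depth becomes 5
  Position 11 '(': depth becomes 6
  Position 12 ')': depth becomes 5
  Position 13 '(': depth becomes 6
  Position 14 '(': depth becomes 7
  Position 15 ')': depth becomes 6
  Position 16 '(': depth becomes 7
  Position 17 '(': depth becomes 8
  Position 18 ')': depth becomes 7
  Position 19 '(': depth becomes 8
  Position 20 ')': depth becomes 7
  Position 21 ')': depth becomes 6
  Position 22 ')': depth becomes 5
  Position 23 ')': depth becomes 4
  Position 24 ')': depth becomes 3
  Position 25 ')': depth becomes 2
  Position 26 ')': depth becomes 1
  Position 27 ')': depth becomes 0
Maximum depth reached: 8

8


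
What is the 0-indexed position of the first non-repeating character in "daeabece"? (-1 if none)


Input: daeabece
Character frequencies:
  'a': 2
  'b': 1
  'c': 1
  'd': 1
  'e': 3
Scanning left to right for freq == 1:
  Position 0 ('d'): unique! => answer = 0

0


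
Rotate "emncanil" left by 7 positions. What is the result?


Input: "emncanil", rotate left by 7
First 7 characters: "emncani"
Remaining characters: "l"
Concatenate remaining + first: "l" + "emncani" = "lemncani"

lemncani


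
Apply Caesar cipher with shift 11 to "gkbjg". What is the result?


Caesar cipher: shift "gkbjg" by 11
  'g' (pos 6) + 11 = pos 17 = 'r'
  'k' (pos 10) + 11 = pos 21 = 'v'
  'b' (pos 1) + 11 = pos 12 = 'm'
  'j' (pos 9) + 11 = pos 20 = 'u'
  'g' (pos 6) + 11 = pos 17 = 'r'
Result: rvmur

rvmur


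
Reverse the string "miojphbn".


Input: miojphbn
Reading characters right to left:
  Position 7: 'n'
  Position 6: 'b'
  Position 5: 'h'
  Position 4: 'p'
  Position 3: 'j'
  Position 2: 'o'
  Position 1: 'i'
  Position 0: 'm'
Reversed: nbhpjoim

nbhpjoim


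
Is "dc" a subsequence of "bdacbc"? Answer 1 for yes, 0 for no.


Check if "dc" is a subsequence of "bdacbc"
Greedy scan:
  Position 0 ('b'): no match needed
  Position 1 ('d'): matches sub[0] = 'd'
  Position 2 ('a'): no match needed
  Position 3 ('c'): matches sub[1] = 'c'
  Position 4 ('b'): no match needed
  Position 5 ('c'): no match needed
All 2 characters matched => is a subsequence

1


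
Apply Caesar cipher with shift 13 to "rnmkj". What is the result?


Caesar cipher: shift "rnmkj" by 13
  'r' (pos 17) + 13 = pos 4 = 'e'
  'n' (pos 13) + 13 = pos 0 = 'a'
  'm' (pos 12) + 13 = pos 25 = 'z'
  'k' (pos 10) + 13 = pos 23 = 'x'
  'j' (pos 9) + 13 = pos 22 = 'w'
Result: eazxw

eazxw


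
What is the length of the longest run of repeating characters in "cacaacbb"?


Input: "cacaacbb"
Scanning for longest run:
  Position 1 ('a'): new char, reset run to 1
  Position 2 ('c'): new char, reset run to 1
  Position 3 ('a'): new char, reset run to 1
  Position 4 ('a'): continues run of 'a', length=2
  Position 5 ('c'): new char, reset run to 1
  Position 6 ('b'): new char, reset run to 1
  Position 7 ('b'): continues run of 'b', length=2
Longest run: 'a' with length 2

2


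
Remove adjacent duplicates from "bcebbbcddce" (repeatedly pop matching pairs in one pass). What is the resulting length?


Input: bcebbbcddce
Stack-based adjacent duplicate removal:
  Read 'b': push. Stack: b
  Read 'c': push. Stack: bc
  Read 'e': push. Stack: bce
  Read 'b': push. Stack: bceb
  Read 'b': matches stack top 'b' => pop. Stack: bce
  Read 'b': push. Stack: bceb
  Read 'c': push. Stack: bcebc
  Read 'd': push. Stack: bcebcd
  Read 'd': matches stack top 'd' => pop. Stack: bcebc
  Read 'c': matches stack top 'c' => pop. Stack: bceb
  Read 'e': push. Stack: bcebe
Final stack: "bcebe" (length 5)

5


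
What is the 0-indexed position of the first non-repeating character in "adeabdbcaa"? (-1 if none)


Input: adeabdbcaa
Character frequencies:
  'a': 4
  'b': 2
  'c': 1
  'd': 2
  'e': 1
Scanning left to right for freq == 1:
  Position 0 ('a'): freq=4, skip
  Position 1 ('d'): freq=2, skip
  Position 2 ('e'): unique! => answer = 2

2


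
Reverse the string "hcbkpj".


Input: hcbkpj
Reading characters right to left:
  Position 5: 'j'
  Position 4: 'p'
  Position 3: 'k'
  Position 2: 'b'
  Position 1: 'c'
  Position 0: 'h'
Reversed: jpkbch

jpkbch


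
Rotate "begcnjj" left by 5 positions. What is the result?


Input: "begcnjj", rotate left by 5
First 5 characters: "begcn"
Remaining characters: "jj"
Concatenate remaining + first: "jj" + "begcn" = "jjbegcn"

jjbegcn


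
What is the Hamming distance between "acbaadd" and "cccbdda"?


Comparing "acbaadd" and "cccbdda" position by position:
  Position 0: 'a' vs 'c' => differ
  Position 1: 'c' vs 'c' => same
  Position 2: 'b' vs 'c' => differ
  Position 3: 'a' vs 'b' => differ
  Position 4: 'a' vs 'd' => differ
  Position 5: 'd' vs 'd' => same
  Position 6: 'd' vs 'a' => differ
Total differences (Hamming distance): 5

5


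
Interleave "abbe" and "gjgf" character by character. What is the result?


Interleaving "abbe" and "gjgf":
  Position 0: 'a' from first, 'g' from second => "ag"
  Position 1: 'b' from first, 'j' from second => "bj"
  Position 2: 'b' from first, 'g' from second => "bg"
  Position 3: 'e' from first, 'f' from second => "ef"
Result: agbjbgef

agbjbgef


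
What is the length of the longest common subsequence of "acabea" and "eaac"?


LCS of "acabea" and "eaac"
DP table:
           e    a    a    c
      0    0    0    0    0
  a   0    0    1    1    1
  c   0    0    1    1    2
  a   0    0    1    2    2
  b   0    0    1    2    2
  e   0    1    1    2    2
  a   0    1    2    2    2
LCS length = dp[6][4] = 2

2


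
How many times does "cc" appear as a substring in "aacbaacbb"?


Searching for "cc" in "aacbaacbb"
Scanning each position:
  Position 0: "aa" => no
  Position 1: "ac" => no
  Position 2: "cb" => no
  Position 3: "ba" => no
  Position 4: "aa" => no
  Position 5: "ac" => no
  Position 6: "cb" => no
  Position 7: "bb" => no
Total occurrences: 0

0


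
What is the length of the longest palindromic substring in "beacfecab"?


Input: "beacfecab"
Checking substrings for palindromes:
  No multi-char palindromic substrings found
Longest palindromic substring: "b" with length 1

1


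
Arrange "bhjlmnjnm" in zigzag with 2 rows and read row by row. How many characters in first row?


Zigzag "bhjlmnjnm" into 2 rows:
Placing characters:
  'b' => row 0
  'h' => row 1
  'j' => row 0
  'l' => row 1
  'm' => row 0
  'n' => row 1
  'j' => row 0
  'n' => row 1
  'm' => row 0
Rows:
  Row 0: "bjmjm"
  Row 1: "hlnn"
First row length: 5

5


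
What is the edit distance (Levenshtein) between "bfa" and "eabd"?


Computing edit distance: "bfa" -> "eabd"
DP table:
           e    a    b    d
      0    1    2    3    4
  b   1    1    2    2    3
  f   2    2    2    3    3
  a   3    3    2    3    4
Edit distance = dp[3][4] = 4

4


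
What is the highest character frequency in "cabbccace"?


Input: cabbccace
Character counts:
  'a': 2
  'b': 2
  'c': 4
  'e': 1
Maximum frequency: 4

4


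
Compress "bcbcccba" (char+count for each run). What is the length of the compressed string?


Input: bcbcccba
Runs:
  'b' x 1 => "b1"
  'c' x 1 => "c1"
  'b' x 1 => "b1"
  'c' x 3 => "c3"
  'b' x 1 => "b1"
  'a' x 1 => "a1"
Compressed: "b1c1b1c3b1a1"
Compressed length: 12

12


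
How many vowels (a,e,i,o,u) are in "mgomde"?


Input: mgomde
Checking each character:
  'm' at position 0: consonant
  'g' at position 1: consonant
  'o' at position 2: vowel (running total: 1)
  'm' at position 3: consonant
  'd' at position 4: consonant
  'e' at position 5: vowel (running total: 2)
Total vowels: 2

2


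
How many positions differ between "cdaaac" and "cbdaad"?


Comparing "cdaaac" and "cbdaad" position by position:
  Position 0: 'c' vs 'c' => same
  Position 1: 'd' vs 'b' => DIFFER
  Position 2: 'a' vs 'd' => DIFFER
  Position 3: 'a' vs 'a' => same
  Position 4: 'a' vs 'a' => same
  Position 5: 'c' vs 'd' => DIFFER
Positions that differ: 3

3


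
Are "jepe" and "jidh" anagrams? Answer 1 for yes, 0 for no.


Strings: "jepe", "jidh"
Sorted first:  eejp
Sorted second: dhij
Differ at position 0: 'e' vs 'd' => not anagrams

0


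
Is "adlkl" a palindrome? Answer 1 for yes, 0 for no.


Input: adlkl
Reversed: lklda
  Compare pos 0 ('a') with pos 4 ('l'): MISMATCH
  Compare pos 1 ('d') with pos 3 ('k'): MISMATCH
Result: not a palindrome

0


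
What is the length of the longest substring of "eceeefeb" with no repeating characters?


Input: "eceeefeb"
Sliding window (track last position of each char):
  Position 0 ('e'): window [0,0] length 1 -- new best
  Position 1 ('c'): window [0,1] length 2 -- new best
  Position 2 ('e'): repeat (last at 0), move window start to 1
  Position 2 ('e'): window [1,2] length 2
  Position 3 ('e'): repeat (last at 2), move window start to 3
  Position 3 ('e'): window [3,3] length 1
  Position 4 ('e'): repeat (last at 3), move window start to 4
  Position 4 ('e'): window [4,4] length 1
  Position 5 ('f'): window [4,5] length 2
  Position 6 ('e'): repeat (last at 4), move window start to 5
  Position 6 ('e'): window [5,6] length 2
  Position 7 ('b'): window [5,7] length 3 -- new best
Longest substring with no repeats: "feb" with length 3

3


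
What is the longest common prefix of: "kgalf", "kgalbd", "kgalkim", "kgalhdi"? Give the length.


Words: kgalf, kgalbd, kgalkim, kgalhdi
  Position 0: all 'k' => match
  Position 1: all 'g' => match
  Position 2: all 'a' => match
  Position 3: all 'l' => match
  Position 4: ('f', 'b', 'k', 'h') => mismatch, stop
LCP = "kgal" (length 4)

4


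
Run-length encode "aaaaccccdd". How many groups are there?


Input: aaaaccccdd
Scanning for consecutive runs:
  Group 1: 'a' x 4 (positions 0-3)
  Group 2: 'c' x 4 (positions 4-7)
  Group 3: 'd' x 2 (positions 8-9)
Total groups: 3

3


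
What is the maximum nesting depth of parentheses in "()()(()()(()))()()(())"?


Input: "()()(()()(()))()()(())"
Tracking depth:
  Position 0 '(': depth becomes 1
  Position 1 ')': depth becomes 0
  Position 2 '(': depth becomes 1
  Position 3 ')': depth becomes 0
  Position 4 '(': depth becomes 1
  Position 5 '(': depth becomes 2
  Position 6 ')': depth becomes 1
  Position 7 '(': depth becomes 2
  Position 8 ')': depth becomes 1
  Position 9 '(': depth becomes 2
  Position 10 '(': depth becomes 3
  Position 11 ')': depth becomes 2
  Position 12 ')': depth becomes 1
  Position 13 ')': depth becomes 0
  Position 14 '(': depth becomes 1
  Position 15 ')': depth becomes 0
  Position 16 '(': depth becomes 1
  Position 17 ')': depth becomes 0
  Position 18 '(': depth becomes 1
  Position 19 '(': depth becomes 2
  Position 20 ')': depth becomes 1
  Position 21 ')': depth becomes 0
Maximum depth reached: 3

3


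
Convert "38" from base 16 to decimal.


Input: "38" in base 16
Positional expansion:
  Digit '3' (value 3) x 16^1 = 48
  Digit '8' (value 8) x 16^0 = 8
Sum = 56

56


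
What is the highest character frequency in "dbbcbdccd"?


Input: dbbcbdccd
Character counts:
  'b': 3
  'c': 3
  'd': 3
Maximum frequency: 3

3


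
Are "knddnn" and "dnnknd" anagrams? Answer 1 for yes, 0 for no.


Strings: "knddnn", "dnnknd"
Sorted first:  ddknnn
Sorted second: ddknnn
Sorted forms match => anagrams

1


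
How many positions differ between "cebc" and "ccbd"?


Comparing "cebc" and "ccbd" position by position:
  Position 0: 'c' vs 'c' => same
  Position 1: 'e' vs 'c' => DIFFER
  Position 2: 'b' vs 'b' => same
  Position 3: 'c' vs 'd' => DIFFER
Positions that differ: 2

2


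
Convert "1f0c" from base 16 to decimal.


Input: "1f0c" in base 16
Positional expansion:
  Digit '1' (value 1) x 16^3 = 4096
  Digit 'f' (value 15) x 16^2 = 3840
  Digit '0' (value 0) x 16^1 = 0
  Digit 'c' (value 12) x 16^0 = 12
Sum = 7948

7948


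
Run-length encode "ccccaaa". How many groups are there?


Input: ccccaaa
Scanning for consecutive runs:
  Group 1: 'c' x 4 (positions 0-3)
  Group 2: 'a' x 3 (positions 4-6)
Total groups: 2

2


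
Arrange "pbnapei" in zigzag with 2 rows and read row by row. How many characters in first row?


Zigzag "pbnapei" into 2 rows:
Placing characters:
  'p' => row 0
  'b' => row 1
  'n' => row 0
  'a' => row 1
  'p' => row 0
  'e' => row 1
  'i' => row 0
Rows:
  Row 0: "pnpi"
  Row 1: "bae"
First row length: 4

4


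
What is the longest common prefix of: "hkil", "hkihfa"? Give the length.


Words: hkil, hkihfa
  Position 0: all 'h' => match
  Position 1: all 'k' => match
  Position 2: all 'i' => match
  Position 3: ('l', 'h') => mismatch, stop
LCP = "hki" (length 3)

3


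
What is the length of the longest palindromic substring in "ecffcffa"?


Input: "ecffcffa"
Checking substrings for palindromes:
  [2:7] "ffcff" (len 5) => palindrome
  [1:5] "cffc" (len 4) => palindrome
  [3:6] "fcf" (len 3) => palindrome
  [2:4] "ff" (len 2) => palindrome
  [5:7] "ff" (len 2) => palindrome
Longest palindromic substring: "ffcff" with length 5

5


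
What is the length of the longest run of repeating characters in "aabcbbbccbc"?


Input: "aabcbbbccbc"
Scanning for longest run:
  Position 1 ('a'): continues run of 'a', length=2
  Position 2 ('b'): new char, reset run to 1
  Position 3 ('c'): new char, reset run to 1
  Position 4 ('b'): new char, reset run to 1
  Position 5 ('b'): continues run of 'b', length=2
  Position 6 ('b'): continues run of 'b', length=3
  Position 7 ('c'): new char, reset run to 1
  Position 8 ('c'): continues run of 'c', length=2
  Position 9 ('b'): new char, reset run to 1
  Position 10 ('c'): new char, reset run to 1
Longest run: 'b' with length 3

3


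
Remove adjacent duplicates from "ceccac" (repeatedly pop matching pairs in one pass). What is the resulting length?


Input: ceccac
Stack-based adjacent duplicate removal:
  Read 'c': push. Stack: c
  Read 'e': push. Stack: ce
  Read 'c': push. Stack: cec
  Read 'c': matches stack top 'c' => pop. Stack: ce
  Read 'a': push. Stack: cea
  Read 'c': push. Stack: ceac
Final stack: "ceac" (length 4)

4


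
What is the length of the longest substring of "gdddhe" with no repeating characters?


Input: "gdddhe"
Sliding window (track last position of each char):
  Position 0 ('g'): window [0,0] length 1 -- new best
  Position 1 ('d'): window [0,1] length 2 -- new best
  Position 2 ('d'): repeat (last at 1), move window start to 2
  Position 2 ('d'): window [2,2] length 1
  Position 3 ('d'): repeat (last at 2), move window start to 3
  Position 3 ('d'): window [3,3] length 1
  Position 4 ('h'): window [3,4] length 2
  Position 5 ('e'): window [3,5] length 3 -- new best
Longest substring with no repeats: "dhe" with length 3

3


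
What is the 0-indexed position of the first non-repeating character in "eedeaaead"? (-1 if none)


Input: eedeaaead
Character frequencies:
  'a': 3
  'd': 2
  'e': 4
Scanning left to right for freq == 1:
  Position 0 ('e'): freq=4, skip
  Position 1 ('e'): freq=4, skip
  Position 2 ('d'): freq=2, skip
  Position 3 ('e'): freq=4, skip
  Position 4 ('a'): freq=3, skip
  Position 5 ('a'): freq=3, skip
  Position 6 ('e'): freq=4, skip
  Position 7 ('a'): freq=3, skip
  Position 8 ('d'): freq=2, skip
  No unique character found => answer = -1

-1


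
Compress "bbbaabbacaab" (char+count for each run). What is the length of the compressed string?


Input: bbbaabbacaab
Runs:
  'b' x 3 => "b3"
  'a' x 2 => "a2"
  'b' x 2 => "b2"
  'a' x 1 => "a1"
  'c' x 1 => "c1"
  'a' x 2 => "a2"
  'b' x 1 => "b1"
Compressed: "b3a2b2a1c1a2b1"
Compressed length: 14

14


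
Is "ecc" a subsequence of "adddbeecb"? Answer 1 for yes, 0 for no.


Check if "ecc" is a subsequence of "adddbeecb"
Greedy scan:
  Position 0 ('a'): no match needed
  Position 1 ('d'): no match needed
  Position 2 ('d'): no match needed
  Position 3 ('d'): no match needed
  Position 4 ('b'): no match needed
  Position 5 ('e'): matches sub[0] = 'e'
  Position 6 ('e'): no match needed
  Position 7 ('c'): matches sub[1] = 'c'
  Position 8 ('b'): no match needed
Only matched 2/3 characters => not a subsequence

0


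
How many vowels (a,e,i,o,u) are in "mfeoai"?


Input: mfeoai
Checking each character:
  'm' at position 0: consonant
  'f' at position 1: consonant
  'e' at position 2: vowel (running total: 1)
  'o' at position 3: vowel (running total: 2)
  'a' at position 4: vowel (running total: 3)
  'i' at position 5: vowel (running total: 4)
Total vowels: 4

4


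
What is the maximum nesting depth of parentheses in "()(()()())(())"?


Input: "()(()()())(())"
Tracking depth:
  Position 0 '(': depth becomes 1
  Position 1 ')': depth becomes 0
  Position 2 '(': depth becomes 1
  Position 3 '(': depth becomes 2
  Position 4 ')': depth becomes 1
  Position 5 '(': depth becomes 2
  Position 6 ')': depth becomes 1
  Position 7 '(': depth becomes 2
  Position 8 ')': depth becomes 1
  Position 9 ')': depth becomes 0
  Position 10 '(': depth becomes 1
  Position 11 '(': depth becomes 2
  Position 12 ')': depth becomes 1
  Position 13 ')': depth becomes 0
Maximum depth reached: 2

2


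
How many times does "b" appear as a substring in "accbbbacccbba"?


Searching for "b" in "accbbbacccbba"
Scanning each position:
  Position 0: "a" => no
  Position 1: "c" => no
  Position 2: "c" => no
  Position 3: "b" => MATCH
  Position 4: "b" => MATCH
  Position 5: "b" => MATCH
  Position 6: "a" => no
  Position 7: "c" => no
  Position 8: "c" => no
  Position 9: "c" => no
  Position 10: "b" => MATCH
  Position 11: "b" => MATCH
  Position 12: "a" => no
Total occurrences: 5

5


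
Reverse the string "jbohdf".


Input: jbohdf
Reading characters right to left:
  Position 5: 'f'
  Position 4: 'd'
  Position 3: 'h'
  Position 2: 'o'
  Position 1: 'b'
  Position 0: 'j'
Reversed: fdhobj

fdhobj


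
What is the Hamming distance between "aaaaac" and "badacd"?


Comparing "aaaaac" and "badacd" position by position:
  Position 0: 'a' vs 'b' => differ
  Position 1: 'a' vs 'a' => same
  Position 2: 'a' vs 'd' => differ
  Position 3: 'a' vs 'a' => same
  Position 4: 'a' vs 'c' => differ
  Position 5: 'c' vs 'd' => differ
Total differences (Hamming distance): 4

4


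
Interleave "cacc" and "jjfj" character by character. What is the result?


Interleaving "cacc" and "jjfj":
  Position 0: 'c' from first, 'j' from second => "cj"
  Position 1: 'a' from first, 'j' from second => "aj"
  Position 2: 'c' from first, 'f' from second => "cf"
  Position 3: 'c' from first, 'j' from second => "cj"
Result: cjajcfcj

cjajcfcj


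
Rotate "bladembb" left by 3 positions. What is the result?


Input: "bladembb", rotate left by 3
First 3 characters: "bla"
Remaining characters: "dembb"
Concatenate remaining + first: "dembb" + "bla" = "dembbbla"

dembbbla


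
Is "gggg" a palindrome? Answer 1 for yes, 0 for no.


Input: gggg
Reversed: gggg
  Compare pos 0 ('g') with pos 3 ('g'): match
  Compare pos 1 ('g') with pos 2 ('g'): match
Result: palindrome

1


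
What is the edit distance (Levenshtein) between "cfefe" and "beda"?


Computing edit distance: "cfefe" -> "beda"
DP table:
           b    e    d    a
      0    1    2    3    4
  c   1    1    2    3    4
  f   2    2    2    3    4
  e   3    3    2    3    4
  f   4    4    3    3    4
  e   5    5    4    4    4
Edit distance = dp[5][4] = 4

4


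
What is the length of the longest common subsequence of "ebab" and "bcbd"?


LCS of "ebab" and "bcbd"
DP table:
           b    c    b    d
      0    0    0    0    0
  e   0    0    0    0    0
  b   0    1    1    1    1
  a   0    1    1    1    1
  b   0    1    1    2    2
LCS length = dp[4][4] = 2

2


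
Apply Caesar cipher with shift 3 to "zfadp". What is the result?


Caesar cipher: shift "zfadp" by 3
  'z' (pos 25) + 3 = pos 2 = 'c'
  'f' (pos 5) + 3 = pos 8 = 'i'
  'a' (pos 0) + 3 = pos 3 = 'd'
  'd' (pos 3) + 3 = pos 6 = 'g'
  'p' (pos 15) + 3 = pos 18 = 's'
Result: cidgs

cidgs


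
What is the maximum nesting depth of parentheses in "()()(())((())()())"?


Input: "()()(())((())()())"
Tracking depth:
  Position 0 '(': depth becomes 1
  Position 1 ')': depth becomes 0
  Position 2 '(': depth becomes 1
  Position 3 ')': depth becomes 0
  Position 4 '(': depth becomes 1
  Position 5 '(': depth becomes 2
  Position 6 ')': depth becomes 1
  Position 7 ')': depth becomes 0
  Position 8 '(': depth becomes 1
  Position 9 '(': depth becomes 2
  Position 10 '(': depth becomes 3
  Position 11 ')': depth becomes 2
  Position 12 ')': depth becomes 1
  Position 13 '(': depth becomes 2
  Position 14 ')': depth becomes 1
  Position 15 '(': depth becomes 2
  Position 16 ')': depth becomes 1
  Position 17 ')': depth becomes 0
Maximum depth reached: 3

3


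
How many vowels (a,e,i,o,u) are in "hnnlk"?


Input: hnnlk
Checking each character:
  'h' at position 0: consonant
  'n' at position 1: consonant
  'n' at position 2: consonant
  'l' at position 3: consonant
  'k' at position 4: consonant
Total vowels: 0

0


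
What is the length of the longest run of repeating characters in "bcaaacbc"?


Input: "bcaaacbc"
Scanning for longest run:
  Position 1 ('c'): new char, reset run to 1
  Position 2 ('a'): new char, reset run to 1
  Position 3 ('a'): continues run of 'a', length=2
  Position 4 ('a'): continues run of 'a', length=3
  Position 5 ('c'): new char, reset run to 1
  Position 6 ('b'): new char, reset run to 1
  Position 7 ('c'): new char, reset run to 1
Longest run: 'a' with length 3

3


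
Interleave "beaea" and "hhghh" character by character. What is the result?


Interleaving "beaea" and "hhghh":
  Position 0: 'b' from first, 'h' from second => "bh"
  Position 1: 'e' from first, 'h' from second => "eh"
  Position 2: 'a' from first, 'g' from second => "ag"
  Position 3: 'e' from first, 'h' from second => "eh"
  Position 4: 'a' from first, 'h' from second => "ah"
Result: bhehagehah

bhehagehah


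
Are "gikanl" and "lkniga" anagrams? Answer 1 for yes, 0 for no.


Strings: "gikanl", "lkniga"
Sorted first:  agikln
Sorted second: agikln
Sorted forms match => anagrams

1


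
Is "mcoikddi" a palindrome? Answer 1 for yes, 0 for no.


Input: mcoikddi
Reversed: iddkiocm
  Compare pos 0 ('m') with pos 7 ('i'): MISMATCH
  Compare pos 1 ('c') with pos 6 ('d'): MISMATCH
  Compare pos 2 ('o') with pos 5 ('d'): MISMATCH
  Compare pos 3 ('i') with pos 4 ('k'): MISMATCH
Result: not a palindrome

0


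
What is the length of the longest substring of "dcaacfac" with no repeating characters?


Input: "dcaacfac"
Sliding window (track last position of each char):
  Position 0 ('d'): window [0,0] length 1 -- new best
  Position 1 ('c'): window [0,1] length 2 -- new best
  Position 2 ('a'): window [0,2] length 3 -- new best
  Position 3 ('a'): repeat (last at 2), move window start to 3
  Position 3 ('a'): window [3,3] length 1
  Position 4 ('c'): window [3,4] length 2
  Position 5 ('f'): window [3,5] length 3
  Position 6 ('a'): repeat (last at 3), move window start to 4
  Position 6 ('a'): window [4,6] length 3
  Position 7 ('c'): repeat (last at 4), move window start to 5
  Position 7 ('c'): window [5,7] length 3
Longest substring with no repeats: "dca" with length 3

3


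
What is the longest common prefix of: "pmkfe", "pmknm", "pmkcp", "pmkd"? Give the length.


Words: pmkfe, pmknm, pmkcp, pmkd
  Position 0: all 'p' => match
  Position 1: all 'm' => match
  Position 2: all 'k' => match
  Position 3: ('f', 'n', 'c', 'd') => mismatch, stop
LCP = "pmk" (length 3)

3


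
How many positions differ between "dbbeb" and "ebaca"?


Comparing "dbbeb" and "ebaca" position by position:
  Position 0: 'd' vs 'e' => DIFFER
  Position 1: 'b' vs 'b' => same
  Position 2: 'b' vs 'a' => DIFFER
  Position 3: 'e' vs 'c' => DIFFER
  Position 4: 'b' vs 'a' => DIFFER
Positions that differ: 4

4


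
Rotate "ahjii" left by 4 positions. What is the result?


Input: "ahjii", rotate left by 4
First 4 characters: "ahji"
Remaining characters: "i"
Concatenate remaining + first: "i" + "ahji" = "iahji"

iahji


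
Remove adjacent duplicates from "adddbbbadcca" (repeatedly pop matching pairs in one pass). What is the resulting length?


Input: adddbbbadcca
Stack-based adjacent duplicate removal:
  Read 'a': push. Stack: a
  Read 'd': push. Stack: ad
  Read 'd': matches stack top 'd' => pop. Stack: a
  Read 'd': push. Stack: ad
  Read 'b': push. Stack: adb
  Read 'b': matches stack top 'b' => pop. Stack: ad
  Read 'b': push. Stack: adb
  Read 'a': push. Stack: adba
  Read 'd': push. Stack: adbad
  Read 'c': push. Stack: adbadc
  Read 'c': matches stack top 'c' => pop. Stack: adbad
  Read 'a': push. Stack: adbada
Final stack: "adbada" (length 6)

6


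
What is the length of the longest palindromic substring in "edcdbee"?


Input: "edcdbee"
Checking substrings for palindromes:
  [1:4] "dcd" (len 3) => palindrome
  [5:7] "ee" (len 2) => palindrome
Longest palindromic substring: "dcd" with length 3

3


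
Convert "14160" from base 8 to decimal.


Input: "14160" in base 8
Positional expansion:
  Digit '1' (value 1) x 8^4 = 4096
  Digit '4' (value 4) x 8^3 = 2048
  Digit '1' (value 1) x 8^2 = 64
  Digit '6' (value 6) x 8^1 = 48
  Digit '0' (value 0) x 8^0 = 0
Sum = 6256

6256
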